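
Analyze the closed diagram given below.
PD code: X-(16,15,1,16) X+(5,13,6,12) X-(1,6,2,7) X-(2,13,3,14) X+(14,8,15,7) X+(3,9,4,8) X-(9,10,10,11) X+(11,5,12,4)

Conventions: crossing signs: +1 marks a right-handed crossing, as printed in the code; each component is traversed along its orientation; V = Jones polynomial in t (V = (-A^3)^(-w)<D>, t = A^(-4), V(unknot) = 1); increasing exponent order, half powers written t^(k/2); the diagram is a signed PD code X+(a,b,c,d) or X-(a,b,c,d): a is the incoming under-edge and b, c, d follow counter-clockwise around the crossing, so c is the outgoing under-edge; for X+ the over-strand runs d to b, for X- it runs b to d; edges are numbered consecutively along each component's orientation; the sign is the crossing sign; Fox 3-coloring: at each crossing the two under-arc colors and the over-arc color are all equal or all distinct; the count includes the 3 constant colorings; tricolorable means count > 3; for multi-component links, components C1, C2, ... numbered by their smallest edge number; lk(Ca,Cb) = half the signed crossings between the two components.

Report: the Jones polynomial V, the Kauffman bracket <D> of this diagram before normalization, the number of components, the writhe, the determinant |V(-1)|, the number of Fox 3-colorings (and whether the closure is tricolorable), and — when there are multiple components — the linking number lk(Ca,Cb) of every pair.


V(t) = t + t^3 - t^4
bracket: -A^-16 + A^-12 + A^-4, w = 0
1 component, writhe 0, over 8 crossings
det 3, colorings 9 of 3^8 — tricolorable
observation: the span of V is 3, forcing >= 3 crossings in any diagram


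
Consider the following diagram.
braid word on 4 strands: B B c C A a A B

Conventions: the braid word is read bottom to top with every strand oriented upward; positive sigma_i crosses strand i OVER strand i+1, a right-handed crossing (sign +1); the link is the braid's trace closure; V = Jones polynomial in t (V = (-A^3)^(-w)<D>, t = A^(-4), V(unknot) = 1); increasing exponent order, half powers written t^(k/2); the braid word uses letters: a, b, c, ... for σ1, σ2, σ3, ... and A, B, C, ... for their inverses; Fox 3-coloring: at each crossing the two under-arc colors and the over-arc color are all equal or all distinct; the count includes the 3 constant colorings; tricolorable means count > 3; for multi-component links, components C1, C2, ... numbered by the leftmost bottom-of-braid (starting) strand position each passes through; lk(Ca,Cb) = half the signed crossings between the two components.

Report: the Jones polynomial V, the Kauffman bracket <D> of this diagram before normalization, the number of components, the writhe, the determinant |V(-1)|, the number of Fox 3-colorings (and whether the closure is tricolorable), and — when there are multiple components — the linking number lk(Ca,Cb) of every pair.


Jones polynomial: V(t) = t^(-9/2) - t^(-5/2) - t^(-3/2) - t^(-1/2)
<D> = -A^-10 - A^-6 - A^-2 + A^6; writhe -4
components 2, writhe -4 (8 crossings)
linking number lk(C1,C2) = 0
3-colorings: 27 of 3^8, det 0 — tricolorable
note: free reduction leaves σ2⁻¹ σ2⁻¹ σ1⁻¹ σ2⁻¹ of the original 8 letters


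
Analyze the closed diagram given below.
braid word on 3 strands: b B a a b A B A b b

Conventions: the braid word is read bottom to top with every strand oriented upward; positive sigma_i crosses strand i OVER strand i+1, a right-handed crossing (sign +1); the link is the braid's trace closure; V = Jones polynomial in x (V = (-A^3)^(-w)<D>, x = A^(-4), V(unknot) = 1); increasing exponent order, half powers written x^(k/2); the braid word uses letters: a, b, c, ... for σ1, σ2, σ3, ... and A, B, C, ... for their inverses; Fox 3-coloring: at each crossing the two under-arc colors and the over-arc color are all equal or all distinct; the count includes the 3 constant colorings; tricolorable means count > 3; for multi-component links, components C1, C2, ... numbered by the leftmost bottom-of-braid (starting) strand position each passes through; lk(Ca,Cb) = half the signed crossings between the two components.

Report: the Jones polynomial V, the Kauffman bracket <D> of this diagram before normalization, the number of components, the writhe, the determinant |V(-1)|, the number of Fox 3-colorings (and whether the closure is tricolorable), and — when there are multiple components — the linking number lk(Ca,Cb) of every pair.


V = 1
<D> = A^6 (w = +2)
1 component over 10 crossings, w = +2
3 Fox colorings among 3^10, |V(-1)| = 1: not tricolorable
why: det 1 = |V(-1)|; not divisible by 3, so not tricolorable


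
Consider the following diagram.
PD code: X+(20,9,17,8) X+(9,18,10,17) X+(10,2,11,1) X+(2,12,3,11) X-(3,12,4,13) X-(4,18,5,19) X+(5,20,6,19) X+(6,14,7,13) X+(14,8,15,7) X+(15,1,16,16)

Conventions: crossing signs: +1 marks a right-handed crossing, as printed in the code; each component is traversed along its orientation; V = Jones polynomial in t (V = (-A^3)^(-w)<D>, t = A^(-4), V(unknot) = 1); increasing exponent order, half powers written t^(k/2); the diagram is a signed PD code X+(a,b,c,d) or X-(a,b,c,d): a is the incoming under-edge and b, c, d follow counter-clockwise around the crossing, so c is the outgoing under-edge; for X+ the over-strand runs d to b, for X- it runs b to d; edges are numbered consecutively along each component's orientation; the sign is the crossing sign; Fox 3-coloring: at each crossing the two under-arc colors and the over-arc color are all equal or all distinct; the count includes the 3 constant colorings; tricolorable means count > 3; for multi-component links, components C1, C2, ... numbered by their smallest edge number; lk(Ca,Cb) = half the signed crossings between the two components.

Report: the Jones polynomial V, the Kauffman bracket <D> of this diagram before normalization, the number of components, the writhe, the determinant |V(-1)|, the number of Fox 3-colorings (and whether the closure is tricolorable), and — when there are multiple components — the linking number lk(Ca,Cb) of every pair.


V(t) = -t^(3/2) - 2t^(7/2) + t^(9/2) - t^(11/2) + t^(13/2)
bracket: A^-8 - A^-4 + 1 - 2A^4 - A^12, w = +6
2 components, writhe +6, over 10 crossings
lk(C1,C2) = +1
det 6, colorings 9 of 3^10 — tricolorable
observation: det 6 = |V(-1)|; divisible by 3, so tricolorable


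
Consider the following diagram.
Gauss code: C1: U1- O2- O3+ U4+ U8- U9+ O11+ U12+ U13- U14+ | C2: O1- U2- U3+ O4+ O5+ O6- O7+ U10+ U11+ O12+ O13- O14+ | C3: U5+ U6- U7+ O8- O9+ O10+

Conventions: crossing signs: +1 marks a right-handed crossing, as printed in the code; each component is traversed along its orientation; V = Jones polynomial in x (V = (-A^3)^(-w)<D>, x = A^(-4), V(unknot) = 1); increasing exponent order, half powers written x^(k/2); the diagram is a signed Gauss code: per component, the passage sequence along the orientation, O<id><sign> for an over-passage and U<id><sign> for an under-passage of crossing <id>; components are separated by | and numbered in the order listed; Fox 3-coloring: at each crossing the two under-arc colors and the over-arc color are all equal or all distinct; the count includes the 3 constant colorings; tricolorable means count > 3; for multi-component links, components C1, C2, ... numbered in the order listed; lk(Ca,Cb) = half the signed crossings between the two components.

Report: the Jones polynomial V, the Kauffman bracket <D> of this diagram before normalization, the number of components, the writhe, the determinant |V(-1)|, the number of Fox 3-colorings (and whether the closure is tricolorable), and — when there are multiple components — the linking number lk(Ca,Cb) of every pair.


V(x) = x + 2x^3 + x^5
bracket: A^-8 + 2 + A^8, w = +4
3 components, writhe +4, over 14 crossings
lk(C1,C2) = +1
linking number lk(C1,C3) = 0
lk(C2,C3): +1
det 4, colorings 3 of 3^14 — not tricolorable
observation: w = +4 (over 14 crossings) is diagram-only; (-A^3)^(-4) removes it from V


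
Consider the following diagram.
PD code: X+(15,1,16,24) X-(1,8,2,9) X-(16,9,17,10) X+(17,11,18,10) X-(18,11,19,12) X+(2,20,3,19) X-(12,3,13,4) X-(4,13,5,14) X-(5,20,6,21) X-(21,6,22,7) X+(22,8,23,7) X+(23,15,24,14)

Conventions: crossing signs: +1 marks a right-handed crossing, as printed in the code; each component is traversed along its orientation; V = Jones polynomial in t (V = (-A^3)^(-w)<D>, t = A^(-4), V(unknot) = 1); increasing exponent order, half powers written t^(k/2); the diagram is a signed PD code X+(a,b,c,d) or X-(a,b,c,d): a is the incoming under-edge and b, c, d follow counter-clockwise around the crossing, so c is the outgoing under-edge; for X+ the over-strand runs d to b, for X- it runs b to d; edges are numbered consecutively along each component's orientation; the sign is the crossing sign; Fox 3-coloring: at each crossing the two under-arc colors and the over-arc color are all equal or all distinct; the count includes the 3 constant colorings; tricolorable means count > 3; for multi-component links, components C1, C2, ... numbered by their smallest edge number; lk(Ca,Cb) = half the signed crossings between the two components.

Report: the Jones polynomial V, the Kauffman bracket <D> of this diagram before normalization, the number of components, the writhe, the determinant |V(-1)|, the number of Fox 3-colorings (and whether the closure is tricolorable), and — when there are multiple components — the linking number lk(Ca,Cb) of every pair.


Jones polynomial: V(t) = -t^-5 + t^-4 - t^-3 + 2t^-2 - t^-1 + 2 - t
<D> = -A^-10 + 2A^-6 - A^-2 + 2A^2 - A^6 + A^10 - A^14; writhe -2
components 1, writhe -2 (12 crossings)
3-colorings: 9 of 3^12, det 9 — tricolorable
note: det 9 = |V(-1)|; divisible by 3, so tricolorable


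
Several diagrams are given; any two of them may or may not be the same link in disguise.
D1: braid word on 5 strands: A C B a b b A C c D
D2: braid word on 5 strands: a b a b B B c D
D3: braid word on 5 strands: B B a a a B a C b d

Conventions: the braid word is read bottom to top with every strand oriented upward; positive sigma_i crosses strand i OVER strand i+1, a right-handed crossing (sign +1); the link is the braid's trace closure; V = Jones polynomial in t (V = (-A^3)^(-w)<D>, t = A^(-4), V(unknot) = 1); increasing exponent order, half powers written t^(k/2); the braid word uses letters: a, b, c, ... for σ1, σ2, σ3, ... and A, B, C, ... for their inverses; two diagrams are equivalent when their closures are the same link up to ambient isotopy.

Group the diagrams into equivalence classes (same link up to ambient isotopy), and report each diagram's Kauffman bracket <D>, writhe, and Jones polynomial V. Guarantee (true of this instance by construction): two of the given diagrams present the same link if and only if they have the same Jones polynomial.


classes: {D1} | {D2} | {D3}
V(D1) = t^-2 - t^-1 + 1 - t + t^2  [10 crossings, <D> = A^-14 - A^-10 + A^-6 - A^-2 + A^2, w = -2]
V(D2) = 1  [8 crossings, <D> = A^6, w = +2]
V(D3) = t^-1 - 1 + 2t - 2t^2 + 2t^3 - 2t^4 + t^5  (w +2, c 10, <D> = A^-14 - 2A^-10 + 2A^-6 - 2A^-2 + 2A^2 - A^6 + A^10)
insight: V(t) takes 3 values over 3 diagrams, fixing the grouping


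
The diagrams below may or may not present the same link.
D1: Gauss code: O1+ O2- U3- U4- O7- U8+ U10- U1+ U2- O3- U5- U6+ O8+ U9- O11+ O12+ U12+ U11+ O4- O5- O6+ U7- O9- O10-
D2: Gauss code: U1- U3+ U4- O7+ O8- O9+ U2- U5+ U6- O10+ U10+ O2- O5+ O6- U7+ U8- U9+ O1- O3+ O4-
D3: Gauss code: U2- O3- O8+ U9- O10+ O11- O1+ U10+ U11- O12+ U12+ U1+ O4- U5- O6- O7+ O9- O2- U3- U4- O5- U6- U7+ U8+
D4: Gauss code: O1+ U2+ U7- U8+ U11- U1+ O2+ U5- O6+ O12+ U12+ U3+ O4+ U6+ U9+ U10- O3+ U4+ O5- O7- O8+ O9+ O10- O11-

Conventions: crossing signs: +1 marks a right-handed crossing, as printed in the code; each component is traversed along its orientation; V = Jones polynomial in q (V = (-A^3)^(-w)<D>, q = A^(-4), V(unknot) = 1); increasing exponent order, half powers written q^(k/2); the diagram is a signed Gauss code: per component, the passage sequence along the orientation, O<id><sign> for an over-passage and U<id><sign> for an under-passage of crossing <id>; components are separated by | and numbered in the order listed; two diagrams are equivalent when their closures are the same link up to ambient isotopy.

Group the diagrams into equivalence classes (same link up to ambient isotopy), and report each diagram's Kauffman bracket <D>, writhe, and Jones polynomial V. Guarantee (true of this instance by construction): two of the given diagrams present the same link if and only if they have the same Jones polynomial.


equivalence classes: {D1, D3} | {D2} | {D4}
D1 (bracket A^-2 - A^2 + 2A^6 - A^10 + A^14 - A^18; 12 crossings at w = -2): V = -q^-6 + q^-5 - q^-4 + 2q^-3 - q^-2 + q^-1
D2 (bracket 1; 10 crossings at w = 0): V = 1
D3 (bracket A^-2 - A^2 + 2A^6 - A^10 + A^14 - A^18; 12 crossings at w = -2): V = -q^-6 + q^-5 - q^-4 + 2q^-3 - q^-2 + q^-1
D4 (bracket -A^-4 + 1 + A^8; 12 crossings at w = +4): V = q + q^3 - q^4
observation: comparing 4 Jones polynomials yields 3 groups


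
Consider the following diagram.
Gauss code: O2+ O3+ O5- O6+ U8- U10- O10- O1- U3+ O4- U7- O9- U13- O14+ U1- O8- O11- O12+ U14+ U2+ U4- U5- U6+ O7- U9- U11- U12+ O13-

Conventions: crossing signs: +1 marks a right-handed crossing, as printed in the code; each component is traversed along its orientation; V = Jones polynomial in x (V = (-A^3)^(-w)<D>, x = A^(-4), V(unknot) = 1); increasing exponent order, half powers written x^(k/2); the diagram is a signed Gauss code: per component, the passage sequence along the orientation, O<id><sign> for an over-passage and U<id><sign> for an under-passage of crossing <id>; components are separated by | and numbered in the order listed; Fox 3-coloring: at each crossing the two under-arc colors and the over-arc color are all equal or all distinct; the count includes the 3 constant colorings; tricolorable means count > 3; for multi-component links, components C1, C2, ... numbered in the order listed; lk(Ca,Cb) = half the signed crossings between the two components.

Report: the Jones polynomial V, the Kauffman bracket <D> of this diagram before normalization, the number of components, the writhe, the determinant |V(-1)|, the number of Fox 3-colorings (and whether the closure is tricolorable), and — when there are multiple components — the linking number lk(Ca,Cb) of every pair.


Jones polynomial: V(x) = -x^-6 + x^-5 - x^-4 + 2x^-3 - x^-2 + x^-1
<D> = A^-8 - A^-4 + 2 - A^4 + A^8 - A^12; writhe -4
components 1, writhe -4 (14 crossings)
3-colorings: 3 of 3^14, det 7 — not tricolorable
note: V spans 5 powers of x: at least 5 crossings in any diagram


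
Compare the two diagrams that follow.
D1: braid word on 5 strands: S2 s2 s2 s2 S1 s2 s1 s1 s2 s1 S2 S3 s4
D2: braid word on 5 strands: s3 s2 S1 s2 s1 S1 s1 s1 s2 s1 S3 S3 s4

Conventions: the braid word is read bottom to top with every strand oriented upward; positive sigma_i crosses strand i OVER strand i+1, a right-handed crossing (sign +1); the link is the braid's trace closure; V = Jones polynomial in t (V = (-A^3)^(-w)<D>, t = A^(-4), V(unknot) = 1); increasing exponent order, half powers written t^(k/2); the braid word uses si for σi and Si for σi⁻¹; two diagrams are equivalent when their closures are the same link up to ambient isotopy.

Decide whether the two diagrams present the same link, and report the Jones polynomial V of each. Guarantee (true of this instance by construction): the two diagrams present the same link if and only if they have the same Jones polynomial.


same link: yes
V(D1) = -t^(3/2) - 2t^(7/2) + t^(9/2) - t^(11/2) + t^(13/2)  [13 crossings, <D> = -A^-11 + A^-7 - A^-3 + 2A + A^9, w = +5]
D2 (bracket -A^-11 + A^-7 - A^-3 + 2A + A^9; 13 crossings at w = +5): V = -t^(3/2) - 2t^(7/2) + t^(9/2) - t^(11/2) + t^(13/2)
note: from 13 to 13 crossings by R-moves: one link, two diagrams


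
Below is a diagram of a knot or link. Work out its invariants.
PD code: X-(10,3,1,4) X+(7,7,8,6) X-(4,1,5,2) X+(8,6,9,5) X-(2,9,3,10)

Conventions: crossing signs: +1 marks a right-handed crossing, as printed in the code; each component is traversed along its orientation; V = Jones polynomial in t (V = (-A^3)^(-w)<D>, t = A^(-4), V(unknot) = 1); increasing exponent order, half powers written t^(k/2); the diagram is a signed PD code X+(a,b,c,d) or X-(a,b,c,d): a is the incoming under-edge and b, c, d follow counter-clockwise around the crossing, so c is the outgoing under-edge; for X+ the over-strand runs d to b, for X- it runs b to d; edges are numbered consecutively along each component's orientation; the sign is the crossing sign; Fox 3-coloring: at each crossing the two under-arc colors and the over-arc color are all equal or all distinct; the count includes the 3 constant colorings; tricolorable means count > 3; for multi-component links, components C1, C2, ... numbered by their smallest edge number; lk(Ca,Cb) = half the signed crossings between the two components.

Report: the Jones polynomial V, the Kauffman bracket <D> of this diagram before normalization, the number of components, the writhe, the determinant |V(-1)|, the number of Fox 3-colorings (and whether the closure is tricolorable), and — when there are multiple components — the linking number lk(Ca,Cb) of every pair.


V = -t^-4 + t^-3 + t^-1
<D> = -A - A^9 + A^13 (w = -1)
1 component over 5 crossings, w = -1
9 Fox colorings among 3^5, |V(-1)| = 3: tricolorable
why: w = -1 (over 5 crossings) is diagram-only; (-A^3)^(1) removes it from V


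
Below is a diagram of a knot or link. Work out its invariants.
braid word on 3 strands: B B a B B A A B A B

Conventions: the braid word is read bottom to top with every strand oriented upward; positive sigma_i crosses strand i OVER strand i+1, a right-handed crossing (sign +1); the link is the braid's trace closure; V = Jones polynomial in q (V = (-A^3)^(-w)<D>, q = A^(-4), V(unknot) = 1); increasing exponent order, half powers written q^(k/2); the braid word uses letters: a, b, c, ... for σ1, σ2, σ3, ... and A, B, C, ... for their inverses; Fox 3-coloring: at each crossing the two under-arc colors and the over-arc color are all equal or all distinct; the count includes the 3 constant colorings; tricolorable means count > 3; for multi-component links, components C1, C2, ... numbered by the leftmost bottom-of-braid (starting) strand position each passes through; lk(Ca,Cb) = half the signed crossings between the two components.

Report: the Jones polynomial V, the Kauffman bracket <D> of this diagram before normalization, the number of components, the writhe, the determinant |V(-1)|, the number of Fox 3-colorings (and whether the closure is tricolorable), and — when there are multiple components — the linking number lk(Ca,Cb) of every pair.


Jones polynomial: V(q) = q^-11 - 2q^-10 + 2q^-9 - 3q^-8 + 2q^-7 - 2q^-6 + 2q^-5 + q^-3
<D> = A^-12 + 2A^-4 - 2 + 2A^4 - 3A^8 + 2A^12 - 2A^16 + A^20; writhe -8
components 1, writhe -8 (10 crossings)
3-colorings: 9 of 3^10, det 15 — tricolorable
note: w = -8 (over 10 crossings) is diagram-only; (-A^3)^(8) removes it from V


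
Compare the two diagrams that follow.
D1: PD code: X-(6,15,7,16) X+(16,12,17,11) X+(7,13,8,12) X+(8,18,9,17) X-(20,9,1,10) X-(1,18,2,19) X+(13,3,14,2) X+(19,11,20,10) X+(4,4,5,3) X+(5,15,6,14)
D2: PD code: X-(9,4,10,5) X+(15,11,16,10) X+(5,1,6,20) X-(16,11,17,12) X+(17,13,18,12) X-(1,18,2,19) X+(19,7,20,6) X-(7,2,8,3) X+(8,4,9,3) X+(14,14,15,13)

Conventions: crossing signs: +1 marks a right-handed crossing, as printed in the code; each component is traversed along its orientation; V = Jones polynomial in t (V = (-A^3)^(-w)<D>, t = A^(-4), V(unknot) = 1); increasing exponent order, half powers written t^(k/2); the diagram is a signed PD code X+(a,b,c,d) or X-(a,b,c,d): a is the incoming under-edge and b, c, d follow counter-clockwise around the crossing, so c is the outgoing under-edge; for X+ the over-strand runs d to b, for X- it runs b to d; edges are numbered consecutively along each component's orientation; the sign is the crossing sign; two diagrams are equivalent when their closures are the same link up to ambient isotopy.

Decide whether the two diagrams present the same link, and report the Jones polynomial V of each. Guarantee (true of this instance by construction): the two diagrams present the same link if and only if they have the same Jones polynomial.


same link: no
V(D1) = t + t^3 - t^4  [10 crossings, <D> = -A^-4 + 1 + A^8, w = +4]
V(D2) = t^-2 - t^-1 + 1 - t + t^2  [10 crossings, <D> = A^-2 - A^2 + A^6 - A^10 + A^14, w = +2]
insight: comparing 2 Jones polynomials yields 2 groups


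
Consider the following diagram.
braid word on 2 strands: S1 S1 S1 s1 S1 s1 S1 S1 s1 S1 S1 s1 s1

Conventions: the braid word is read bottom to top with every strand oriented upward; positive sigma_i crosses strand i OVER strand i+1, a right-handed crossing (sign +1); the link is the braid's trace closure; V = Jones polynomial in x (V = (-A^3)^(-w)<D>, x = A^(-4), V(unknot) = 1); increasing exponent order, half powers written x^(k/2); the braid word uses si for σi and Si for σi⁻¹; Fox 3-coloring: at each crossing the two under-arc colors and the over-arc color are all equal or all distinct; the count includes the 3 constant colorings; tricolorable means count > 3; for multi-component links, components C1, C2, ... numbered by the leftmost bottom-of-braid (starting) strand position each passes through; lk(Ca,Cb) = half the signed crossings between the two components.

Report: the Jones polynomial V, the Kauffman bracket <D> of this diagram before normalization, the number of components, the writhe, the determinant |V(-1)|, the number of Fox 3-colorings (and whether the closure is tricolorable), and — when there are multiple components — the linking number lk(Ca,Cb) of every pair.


V = -x^-4 + x^-3 + x^-1
<D> = -A^-5 - A^3 + A^7 (w = -3)
1 component over 13 crossings, w = -3
9 Fox colorings among 3^13, |V(-1)| = 3: tricolorable
why: free reduction leaves σ1⁻¹ σ1⁻¹ σ1⁻¹ of the original 13 letters


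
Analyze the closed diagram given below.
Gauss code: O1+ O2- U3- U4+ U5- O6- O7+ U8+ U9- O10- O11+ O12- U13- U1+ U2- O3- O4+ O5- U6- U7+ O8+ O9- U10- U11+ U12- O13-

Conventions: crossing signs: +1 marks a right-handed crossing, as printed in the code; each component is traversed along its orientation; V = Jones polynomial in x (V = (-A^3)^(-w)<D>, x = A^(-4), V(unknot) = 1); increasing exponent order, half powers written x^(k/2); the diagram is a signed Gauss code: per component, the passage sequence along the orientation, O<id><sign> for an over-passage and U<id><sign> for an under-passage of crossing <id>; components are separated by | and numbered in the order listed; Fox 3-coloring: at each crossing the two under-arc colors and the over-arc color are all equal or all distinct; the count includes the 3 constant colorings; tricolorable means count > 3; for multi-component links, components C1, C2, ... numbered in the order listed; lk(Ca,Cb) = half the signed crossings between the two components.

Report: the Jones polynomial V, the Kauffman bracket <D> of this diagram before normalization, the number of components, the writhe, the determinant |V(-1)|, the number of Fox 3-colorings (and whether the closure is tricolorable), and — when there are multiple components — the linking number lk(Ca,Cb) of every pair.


V(x) = -x^-4 + x^-3 + x^-1
bracket: -A^-5 - A^3 + A^7, w = -3
1 component, writhe -3, over 13 crossings
det 3, colorings 9 of 3^13 — tricolorable
observation: the span of V is 3, forcing >= 3 crossings in any diagram


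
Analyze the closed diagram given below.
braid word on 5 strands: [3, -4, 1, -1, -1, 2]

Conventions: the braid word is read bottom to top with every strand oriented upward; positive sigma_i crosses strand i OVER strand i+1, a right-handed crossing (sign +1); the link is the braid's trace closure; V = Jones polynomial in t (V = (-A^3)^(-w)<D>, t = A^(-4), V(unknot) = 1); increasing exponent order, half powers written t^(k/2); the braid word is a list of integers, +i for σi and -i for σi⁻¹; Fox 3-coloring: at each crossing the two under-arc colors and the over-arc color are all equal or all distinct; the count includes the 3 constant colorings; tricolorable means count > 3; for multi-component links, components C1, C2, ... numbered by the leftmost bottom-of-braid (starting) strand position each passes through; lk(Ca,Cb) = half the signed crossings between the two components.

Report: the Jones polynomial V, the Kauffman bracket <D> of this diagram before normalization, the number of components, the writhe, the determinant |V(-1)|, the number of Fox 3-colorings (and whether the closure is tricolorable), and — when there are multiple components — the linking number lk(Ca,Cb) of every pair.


V = 1
<D> = 1 (w = 0)
1 component over 6 crossings, w = 0
3 Fox colorings among 3^6, |V(-1)| = 1: not tricolorable
why: free reduction leaves σ3 σ4⁻¹ σ1⁻¹ σ2 of the original 6 letters


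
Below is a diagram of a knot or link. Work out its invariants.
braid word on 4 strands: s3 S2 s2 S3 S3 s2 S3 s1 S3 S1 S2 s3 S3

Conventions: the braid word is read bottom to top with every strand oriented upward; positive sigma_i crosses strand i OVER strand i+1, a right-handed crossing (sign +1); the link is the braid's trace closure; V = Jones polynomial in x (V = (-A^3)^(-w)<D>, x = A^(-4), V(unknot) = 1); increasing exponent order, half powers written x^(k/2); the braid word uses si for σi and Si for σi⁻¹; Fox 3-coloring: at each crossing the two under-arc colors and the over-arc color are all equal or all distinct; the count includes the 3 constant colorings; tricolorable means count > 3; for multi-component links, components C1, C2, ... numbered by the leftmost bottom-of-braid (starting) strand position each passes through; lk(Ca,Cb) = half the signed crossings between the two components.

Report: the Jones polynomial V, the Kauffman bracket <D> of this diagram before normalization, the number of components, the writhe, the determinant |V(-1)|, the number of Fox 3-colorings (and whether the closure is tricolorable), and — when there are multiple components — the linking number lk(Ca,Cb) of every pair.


V(x) = x^-3 + x^-2 + x^-1 + 1
bracket: -A^-9 - A^-5 - A^-1 - A^3, w = -3
3 components, writhe -3, over 13 crossings
lk(C1,C2) = 0
linking number lk(C1,C3) = 0
lk(C2,C3): -1
det 0, colorings 9 of 3^14 — tricolorable
observation: det 0 = |V(-1)|; divisible by 3, so tricolorable


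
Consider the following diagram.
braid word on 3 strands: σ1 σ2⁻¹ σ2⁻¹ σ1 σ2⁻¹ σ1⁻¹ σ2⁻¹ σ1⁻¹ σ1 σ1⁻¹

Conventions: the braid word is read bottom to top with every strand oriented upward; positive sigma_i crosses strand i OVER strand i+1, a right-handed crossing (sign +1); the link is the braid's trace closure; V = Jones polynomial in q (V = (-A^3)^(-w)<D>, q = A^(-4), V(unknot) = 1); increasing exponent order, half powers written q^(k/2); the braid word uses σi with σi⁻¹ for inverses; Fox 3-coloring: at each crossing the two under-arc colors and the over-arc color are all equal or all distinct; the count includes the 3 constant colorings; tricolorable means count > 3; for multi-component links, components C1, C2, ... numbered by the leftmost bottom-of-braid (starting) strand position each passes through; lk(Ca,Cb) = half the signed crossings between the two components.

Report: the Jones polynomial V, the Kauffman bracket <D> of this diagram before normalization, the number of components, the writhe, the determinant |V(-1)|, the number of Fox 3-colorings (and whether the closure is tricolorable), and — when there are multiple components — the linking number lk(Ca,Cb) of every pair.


Jones polynomial: V(q) = -q^-4 + q^-3 + q^-1
<D> = A^-8 + 1 - A^4; writhe -4
components 1, writhe -4 (10 crossings)
3-colorings: 9 of 3^10, det 3 — tricolorable
note: det 3 = |V(-1)|; divisible by 3, so tricolorable


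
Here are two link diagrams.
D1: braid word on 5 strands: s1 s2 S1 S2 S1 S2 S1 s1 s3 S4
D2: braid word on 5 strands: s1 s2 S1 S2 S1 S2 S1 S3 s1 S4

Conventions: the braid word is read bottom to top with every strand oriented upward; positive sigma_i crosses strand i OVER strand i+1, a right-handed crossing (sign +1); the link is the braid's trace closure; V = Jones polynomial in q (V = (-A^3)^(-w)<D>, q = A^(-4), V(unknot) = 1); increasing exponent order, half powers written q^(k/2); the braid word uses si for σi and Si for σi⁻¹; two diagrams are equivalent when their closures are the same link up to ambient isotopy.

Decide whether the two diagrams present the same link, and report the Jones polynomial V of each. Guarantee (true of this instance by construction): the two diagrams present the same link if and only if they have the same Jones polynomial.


same link: yes
V(D1) = q^-3 + q^-2 + q^-1 + 1  [10 crossings, <D> = A^-6 + A^-2 + A^2 + A^6, w = -2]
V(D2) = q^-3 + q^-2 + q^-1 + 1  (w -4, c 10, <D> = A^-12 + A^-8 + A^-4 + 1)
note: D2 (10 crossings) and D1 (10) are Markov-related braid presentations


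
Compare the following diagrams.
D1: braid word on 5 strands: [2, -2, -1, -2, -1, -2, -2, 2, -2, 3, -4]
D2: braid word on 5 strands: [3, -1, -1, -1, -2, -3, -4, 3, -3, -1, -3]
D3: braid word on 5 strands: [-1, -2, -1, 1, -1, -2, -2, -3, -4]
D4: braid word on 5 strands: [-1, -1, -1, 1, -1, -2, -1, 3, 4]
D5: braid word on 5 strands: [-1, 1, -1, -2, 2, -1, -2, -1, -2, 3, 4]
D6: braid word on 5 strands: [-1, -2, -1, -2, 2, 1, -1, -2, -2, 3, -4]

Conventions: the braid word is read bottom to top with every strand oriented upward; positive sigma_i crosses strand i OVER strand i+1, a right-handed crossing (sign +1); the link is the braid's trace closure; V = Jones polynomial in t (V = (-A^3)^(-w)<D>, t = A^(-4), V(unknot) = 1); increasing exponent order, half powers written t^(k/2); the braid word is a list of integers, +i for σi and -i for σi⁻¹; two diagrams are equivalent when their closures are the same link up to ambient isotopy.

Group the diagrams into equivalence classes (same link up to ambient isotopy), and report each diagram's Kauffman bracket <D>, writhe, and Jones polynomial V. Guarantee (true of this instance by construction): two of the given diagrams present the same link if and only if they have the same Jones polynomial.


grouping into links: {D1, D2, D3, D4, D5, D6}
V(D1) = -t^(-11/2) + t^(-9/2) - t^(-7/2) - t^(-3/2)  (w -5, c 11, <D> = A^-9 + A^-1 - A^3 + A^7)
V(D2) = -t^(-11/2) + t^(-9/2) - t^(-7/2) - t^(-3/2)  [11 crossings, <D> = A^-15 + A^-7 - A^-3 + A, w = -7]
V(D3) = -t^(-11/2) + t^(-9/2) - t^(-7/2) - t^(-3/2)  [9 crossings, <D> = A^-15 + A^-7 - A^-3 + A, w = -7]
V(D4) = -t^(-11/2) + t^(-9/2) - t^(-7/2) - t^(-3/2)  (w -3, c 9, <D> = A^-3 + A^5 - A^9 + A^13)
D5 (bracket A^-3 + A^5 - A^9 + A^13; 11 crossings at w = -3): V = -t^(-11/2) + t^(-9/2) - t^(-7/2) - t^(-3/2)
D6 (bracket A^-9 + A^-1 - A^3 + A^7; 11 crossings at w = -5): V = -t^(-11/2) + t^(-9/2) - t^(-7/2) - t^(-3/2)
why: all 6 diagrams share one V(t), hence one class


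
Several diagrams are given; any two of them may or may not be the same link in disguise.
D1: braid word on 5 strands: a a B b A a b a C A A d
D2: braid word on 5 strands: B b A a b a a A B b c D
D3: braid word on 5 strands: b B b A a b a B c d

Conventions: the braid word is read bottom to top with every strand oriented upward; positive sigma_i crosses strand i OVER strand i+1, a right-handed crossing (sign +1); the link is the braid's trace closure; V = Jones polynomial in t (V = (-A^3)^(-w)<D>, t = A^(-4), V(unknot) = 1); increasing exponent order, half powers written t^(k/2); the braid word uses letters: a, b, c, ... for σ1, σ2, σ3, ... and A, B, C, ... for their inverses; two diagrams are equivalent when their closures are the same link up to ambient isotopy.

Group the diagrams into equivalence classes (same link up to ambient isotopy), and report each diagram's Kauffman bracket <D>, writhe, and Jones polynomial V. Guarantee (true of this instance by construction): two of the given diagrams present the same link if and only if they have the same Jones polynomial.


equivalence classes: {D1, D2, D3}
D1 (bracket A^6; 12 crossings at w = +2): V = 1
V(D2) = 1  (w +2, c 12, <D> = A^6)
D3 (bracket A^12; 10 crossings at w = +4): V = 1
key observation: one V(t) for all 3 diagrams — one class (guaranteed)


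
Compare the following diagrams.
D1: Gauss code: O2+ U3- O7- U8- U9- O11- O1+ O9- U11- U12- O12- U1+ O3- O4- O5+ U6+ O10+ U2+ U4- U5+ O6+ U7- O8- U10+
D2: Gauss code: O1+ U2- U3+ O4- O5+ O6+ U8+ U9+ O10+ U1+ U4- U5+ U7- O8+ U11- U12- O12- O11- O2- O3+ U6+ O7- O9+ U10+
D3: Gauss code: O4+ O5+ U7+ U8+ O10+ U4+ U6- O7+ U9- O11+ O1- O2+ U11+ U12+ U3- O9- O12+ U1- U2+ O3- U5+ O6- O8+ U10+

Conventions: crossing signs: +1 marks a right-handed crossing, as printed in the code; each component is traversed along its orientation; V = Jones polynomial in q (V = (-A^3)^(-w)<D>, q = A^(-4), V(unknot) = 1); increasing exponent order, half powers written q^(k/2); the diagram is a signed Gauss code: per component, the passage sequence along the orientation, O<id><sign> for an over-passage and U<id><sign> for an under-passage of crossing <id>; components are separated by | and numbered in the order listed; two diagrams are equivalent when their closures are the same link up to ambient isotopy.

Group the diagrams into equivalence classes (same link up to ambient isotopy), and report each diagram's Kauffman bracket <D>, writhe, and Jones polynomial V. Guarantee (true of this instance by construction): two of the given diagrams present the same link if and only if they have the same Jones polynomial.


grouping into links: {D1} | {D2, D3}
V(D1) = -q^-3 + 2q^-2 - 2q^-1 + 3 - 2q + 2q^2 - q^3  (w -2, c 12, <D> = -A^-18 + 2A^-14 - 2A^-10 + 3A^-6 - 2A^-2 + 2A^2 - A^6)
V(D2) = q - q^2 + 2q^3 - q^4 + q^5 - q^6  (w +2, c 12, <D> = -A^-18 + A^-14 - A^-10 + 2A^-6 - A^-2 + A^2)
V(D3) = q - q^2 + 2q^3 - q^4 + q^5 - q^6  [12 crossings, <D> = -A^-12 + A^-8 - A^-4 + 2 - A^4 + A^8, w = +4]
why: 2 values of V(q) split the 3 diagrams


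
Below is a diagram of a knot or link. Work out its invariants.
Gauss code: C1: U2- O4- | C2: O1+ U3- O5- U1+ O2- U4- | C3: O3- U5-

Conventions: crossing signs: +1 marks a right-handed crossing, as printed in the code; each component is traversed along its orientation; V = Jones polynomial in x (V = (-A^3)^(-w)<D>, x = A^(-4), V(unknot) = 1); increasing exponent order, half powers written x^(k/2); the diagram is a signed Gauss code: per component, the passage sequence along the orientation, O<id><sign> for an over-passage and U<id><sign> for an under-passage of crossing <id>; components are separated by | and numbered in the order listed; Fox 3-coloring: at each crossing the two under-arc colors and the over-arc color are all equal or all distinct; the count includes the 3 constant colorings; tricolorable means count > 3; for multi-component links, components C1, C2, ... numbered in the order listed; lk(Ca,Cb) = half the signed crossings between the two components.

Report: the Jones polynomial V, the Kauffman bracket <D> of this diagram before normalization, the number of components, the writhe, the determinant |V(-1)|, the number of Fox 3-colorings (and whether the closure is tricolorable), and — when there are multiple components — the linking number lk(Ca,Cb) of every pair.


Jones polynomial: V(x) = x^-5 + 2x^-3 + x^-1
<D> = -A^-5 - 2A^3 - A^11; writhe -3
components 3, writhe -3 (5 crossings)
linking number lk(C1,C2) = -1
lk(C1,C3): 0
lk(C2,C3) = -1
3-colorings: 3 of 3^5, det 4 — not tricolorable
note: |V(-1)| = 4: so not tricolorable, since 3 does not divide 4


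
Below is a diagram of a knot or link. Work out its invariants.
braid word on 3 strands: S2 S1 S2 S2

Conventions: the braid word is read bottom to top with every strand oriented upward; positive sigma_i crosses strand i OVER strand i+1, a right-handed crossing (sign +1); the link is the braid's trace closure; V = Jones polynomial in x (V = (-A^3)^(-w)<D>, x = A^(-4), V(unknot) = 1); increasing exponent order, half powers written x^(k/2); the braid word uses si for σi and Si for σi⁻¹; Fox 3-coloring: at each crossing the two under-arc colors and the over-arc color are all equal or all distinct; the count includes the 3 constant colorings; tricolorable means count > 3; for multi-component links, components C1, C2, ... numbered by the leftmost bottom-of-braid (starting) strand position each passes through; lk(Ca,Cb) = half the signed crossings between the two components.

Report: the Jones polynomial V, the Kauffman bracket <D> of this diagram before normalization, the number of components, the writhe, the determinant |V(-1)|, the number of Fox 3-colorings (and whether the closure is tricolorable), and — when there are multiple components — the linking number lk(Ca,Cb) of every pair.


V = -x^-4 + x^-3 + x^-1
<D> = A^-8 + 1 - A^4 (w = -4)
1 component over 4 crossings, w = -4
9 Fox colorings among 3^4, |V(-1)| = 3: tricolorable
why: w = -4 shifts under R1 moves; the (-A^3)^(4) factor cancels that in V


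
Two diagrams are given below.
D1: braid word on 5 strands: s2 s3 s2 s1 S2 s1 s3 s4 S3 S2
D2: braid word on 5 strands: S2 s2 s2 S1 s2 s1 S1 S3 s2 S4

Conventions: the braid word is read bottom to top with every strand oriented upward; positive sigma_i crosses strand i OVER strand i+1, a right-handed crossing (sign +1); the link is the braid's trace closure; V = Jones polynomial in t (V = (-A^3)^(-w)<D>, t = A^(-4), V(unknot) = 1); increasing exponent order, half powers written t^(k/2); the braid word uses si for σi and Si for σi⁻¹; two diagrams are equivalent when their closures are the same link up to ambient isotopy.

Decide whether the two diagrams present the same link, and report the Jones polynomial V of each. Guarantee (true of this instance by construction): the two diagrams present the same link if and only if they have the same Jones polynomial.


equivalent: no
V(D1) = 1  (w +4, c 10, <D> = A^12)
V(D2) = t + t^3 - t^4  [10 crossings, <D> = -A^-16 + A^-12 + A^-4, w = 0]
key observation: 2 classes among 2 diagrams; unequal V(t) rules out equality


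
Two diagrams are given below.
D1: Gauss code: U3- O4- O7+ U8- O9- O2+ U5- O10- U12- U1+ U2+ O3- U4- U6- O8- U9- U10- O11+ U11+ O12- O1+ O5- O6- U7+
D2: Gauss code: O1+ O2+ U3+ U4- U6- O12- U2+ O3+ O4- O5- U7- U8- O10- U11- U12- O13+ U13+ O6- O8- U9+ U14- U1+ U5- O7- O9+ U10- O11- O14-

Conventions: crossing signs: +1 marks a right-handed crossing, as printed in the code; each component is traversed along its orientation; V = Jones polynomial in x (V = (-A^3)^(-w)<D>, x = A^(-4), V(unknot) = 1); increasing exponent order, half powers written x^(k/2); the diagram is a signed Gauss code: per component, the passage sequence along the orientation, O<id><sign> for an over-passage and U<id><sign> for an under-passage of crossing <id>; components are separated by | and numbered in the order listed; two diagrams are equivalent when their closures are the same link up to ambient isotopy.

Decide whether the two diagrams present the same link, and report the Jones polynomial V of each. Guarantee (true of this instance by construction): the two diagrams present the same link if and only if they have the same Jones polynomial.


equivalent: yes
D1 (bracket A^-8 - 2A^-4 + 3 - 2A^4 + 3A^8 - 2A^12 + A^16 - A^20; 12 crossings at w = -4): V = -x^-8 + x^-7 - 2x^-6 + 3x^-5 - 2x^-4 + 3x^-3 - 2x^-2 + x^-1
V(D2) = -x^-8 + x^-7 - 2x^-6 + 3x^-5 - 2x^-4 + 3x^-3 - 2x^-2 + x^-1  [14 crossings, <D> = A^-8 - 2A^-4 + 3 - 2A^4 + 3A^8 - 2A^12 + A^16 - A^20, w = -4]
observation: from 12 to 14 crossings by R-moves: one link, two diagrams


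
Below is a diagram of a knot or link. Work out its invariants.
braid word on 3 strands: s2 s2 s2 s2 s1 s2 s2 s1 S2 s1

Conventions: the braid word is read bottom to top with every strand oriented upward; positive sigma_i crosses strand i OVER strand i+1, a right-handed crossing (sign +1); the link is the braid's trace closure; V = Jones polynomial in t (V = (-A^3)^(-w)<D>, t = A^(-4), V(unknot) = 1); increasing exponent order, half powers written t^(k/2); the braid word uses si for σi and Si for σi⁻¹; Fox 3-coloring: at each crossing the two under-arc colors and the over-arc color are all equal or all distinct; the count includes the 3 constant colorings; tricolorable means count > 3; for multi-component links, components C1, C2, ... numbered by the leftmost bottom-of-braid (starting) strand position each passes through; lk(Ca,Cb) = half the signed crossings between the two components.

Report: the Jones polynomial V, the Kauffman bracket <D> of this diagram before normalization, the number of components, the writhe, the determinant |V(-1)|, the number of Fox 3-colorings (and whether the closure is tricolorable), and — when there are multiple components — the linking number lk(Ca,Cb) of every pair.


V(t) = t^3 + t^5 - t^8
bracket: -A^-8 + A^4 + A^12, w = +8
1 component, writhe +8, over 10 crossings
det 3, colorings 9 of 3^10 — tricolorable
observation: V spans 5 powers of t: at least 5 crossings in any diagram
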